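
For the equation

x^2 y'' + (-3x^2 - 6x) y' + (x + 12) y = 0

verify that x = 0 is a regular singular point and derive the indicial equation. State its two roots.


Divide by x^2 to reach normal form y'' + P_1(x) y' + P_2(x) y = 0 with P_1(x) = -3 - 6/x and P_2(x) = 1/x + 12/x^2.
x = 0 is a singular point because the y'-coefficient -3 - 6/x has a pole at x = 0 and the y-coefficient 1/x + 12/x^2 has a pole at x = 0.
It is a regular singular point because x P_1(x) = p(x) = -3x - 6 and x^2 P_2(x) = q(x) = x + 12 are polynomials, hence analytic at x = 0.
p(0) = -6,  q(0) = 12.
Indicial equation: r(r-1) + p(0) r + q(0) = 0, i.e. r^2 + (p(0) - 1) r + q(0) = 0, i.e. r^2 - 7 r + 12 = 0.
Discriminant: (-7)^2 - 4(12) = 1, so r = (7 ± 1)/2.
Solving: r_1 = 4, r_2 = 3.

indicial: r^2 - 7 r + 12 = 0; roots r_1 = 4, r_2 = 3


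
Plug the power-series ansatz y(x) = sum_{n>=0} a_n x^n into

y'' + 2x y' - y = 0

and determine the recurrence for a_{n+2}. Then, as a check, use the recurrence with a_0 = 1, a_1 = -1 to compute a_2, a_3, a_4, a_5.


Substitute y = sum_n a_n x^n.
y''(x) has coefficient (n+2)(n+1) a_{n+2} at x^n;
2 x y'(x) has coefficient 2 n a_n at x^n (shift);
-y(x) has coefficient -1 a_n at x^n.
Matching x^n: (n+2)(n+1) a_{n+2} + (2n - 1) a_n = 0.
Thus a_{n+2} = (-2n + 1) / ((n+1)(n+2)) * a_n.

Check with a_0 = 1, a_1 = -1 (apply the recurrence for n = 0, 1, 2, 3): a_0 = 1, a_1 = -1, a_2 = 1/2, a_3 = 1/6, a_4 = -1/8, a_5 = -1/24.

a_(n+2) = (-2n + 1) / ((n+1)(n+2)) * a_n; check: a_0 = 1, a_1 = -1, a_2 = 1/2, a_3 = 1/6, a_4 = -1/8, a_5 = -1/24


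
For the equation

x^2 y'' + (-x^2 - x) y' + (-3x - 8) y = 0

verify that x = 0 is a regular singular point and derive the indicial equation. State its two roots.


Divide by x^2 to reach normal form y'' + P_1(x) y' + P_2(x) y = 0 with P_1(x) = -1 - 1/x and P_2(x) = -3/x - 8/x^2.
x = 0 is a singular point because the y'-coefficient -1 - 1/x has a pole at x = 0 and the y-coefficient -3/x - 8/x^2 has a pole at x = 0.
It is a regular singular point because x P_1(x) = p(x) = -x - 1 and x^2 P_2(x) = q(x) = -3x - 8 are polynomials, hence analytic at x = 0.
p(0) = -1,  q(0) = -8.
Indicial equation: r(r-1) + p(0) r + q(0) = 0, i.e. r^2 + (p(0) - 1) r + q(0) = 0, i.e. r^2 - 2 r - 8 = 0.
Discriminant: (-2)^2 - 4(-8) = 36, so r = (2 ± 6)/2.
Solving: r_1 = 4, r_2 = -2.

indicial: r^2 - 2 r - 8 = 0; roots r_1 = 4, r_2 = -2


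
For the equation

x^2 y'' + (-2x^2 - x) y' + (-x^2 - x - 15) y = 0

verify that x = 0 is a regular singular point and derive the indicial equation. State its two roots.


Divide by x^2 to reach normal form y'' + P_1(x) y' + P_2(x) y = 0 with P_1(x) = -2 - 1/x and P_2(x) = -1 - 1/x - 15/x^2.
x = 0 is a singular point because the y'-coefficient -2 - 1/x has a pole at x = 0 and the y-coefficient -1 - 1/x - 15/x^2 has a pole at x = 0.
It is a regular singular point because x P_1(x) = p(x) = -2x - 1 and x^2 P_2(x) = q(x) = -x^2 - x - 15 are polynomials, hence analytic at x = 0.
p(0) = -1,  q(0) = -15.
Indicial equation: r(r-1) + p(0) r + q(0) = 0, i.e. r^2 + (p(0) - 1) r + q(0) = 0, i.e. r^2 - 2 r - 15 = 0.
Discriminant: (-2)^2 - 4(-15) = 64, so r = (2 ± 8)/2.
Solving: r_1 = 5, r_2 = -3.

indicial: r^2 - 2 r - 15 = 0; roots r_1 = 5, r_2 = -3


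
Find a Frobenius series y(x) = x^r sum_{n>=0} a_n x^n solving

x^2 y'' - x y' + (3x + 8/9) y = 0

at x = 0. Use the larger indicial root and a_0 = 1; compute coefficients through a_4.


Write in Frobenius form y'' + (p(x)/x) y' + (q(x)/x^2) y = 0:
  p(x) = -1,  q(x) = 3x + 8/9.
Indicial equation: r(r-1) + (-1) r + (8/9) = 0 -> roots r_1 = 4/3, r_2 = 2/3.
Take r = r_1 = 4/3. Let y(x) = x^r sum_{n>=0} a_n x^n with a_0 = 1.
Substitute y = x^r sum a_n x^n and match x^{r+n}. The recurrence is
  D(n) a_n + 3 a_{n-1} = 0,  where D(n) = (r+n)(r+n-1) + (-1)(r+n) + (8/9).
  a_n = -3 / D(n) * a_{n-1}.
Since the indicial polynomial factors as (r - r_1)(r - r_2), D(n) = (r_1 + n - r_1)(r_1 + n - r_2) = n(n + 2/3).
Evaluating step by step (a_0 = 1):
  n = 1: D(1) = 1(1 + 2/3) = 5/3; numerator = -3(1) = -3; a_1 = (-3)/(5/3) = -9/5
  n = 2: D(2) = 2(2 + 2/3) = 16/3; numerator = -3(-9/5) = 27/5; a_2 = (27/5)/(16/3) = 81/80
  n = 3: D(3) = 3(3 + 2/3) = 11; numerator = -3(81/80) = -243/80; a_3 = (-243/80)/(11) = -243/880
  n = 4: D(4) = 4(4 + 2/3) = 56/3; numerator = -3(-243/880) = 729/880; a_4 = (729/880)/(56/3) = 2187/49280

r = 4/3; a_0 = 1; a_1 = -9/5; a_2 = 81/80; a_3 = -243/880; a_4 = 2187/49280


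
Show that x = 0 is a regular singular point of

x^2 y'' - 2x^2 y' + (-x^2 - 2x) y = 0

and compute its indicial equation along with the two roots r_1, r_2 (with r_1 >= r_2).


Divide by x^2 to reach normal form y'' + P_1(x) y' + P_2(x) y = 0 with P_1(x) = -2 and P_2(x) = -1 - 2/x.
x = 0 is a singular point because the y-coefficient -1 - 2/x has a pole at x = 0.
It is a regular singular point because x P_1(x) = p(x) = -2x and x^2 P_2(x) = q(x) = -x^2 - 2x are polynomials, hence analytic at x = 0.
p(0) = 0,  q(0) = 0.
Indicial equation: r(r-1) + p(0) r + q(0) = 0, i.e. r^2 + (p(0) - 1) r + q(0) = 0, i.e. r^2 - 1 r = 0.
Discriminant: (-1)^2 - 4(0) = 1, so r = (1 ± 1)/2.
Solving: r_1 = 1, r_2 = 0.

indicial: r^2 - 1 r = 0; roots r_1 = 1, r_2 = 0


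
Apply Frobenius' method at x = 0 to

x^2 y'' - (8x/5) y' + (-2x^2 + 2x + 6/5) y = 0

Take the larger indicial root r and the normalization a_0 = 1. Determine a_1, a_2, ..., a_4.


Write in Frobenius form y'' + (p(x)/x) y' + (q(x)/x^2) y = 0:
  p(x) = -8/5,  q(x) = -2x^2 + 2x + 6/5.
Indicial equation: r(r-1) + (-8/5) r + (6/5) = 0 -> roots r_1 = 2, r_2 = 3/5.
Take r = r_1 = 2. Let y(x) = x^r sum_{n>=0} a_n x^n with a_0 = 1.
Substitute y = x^r sum a_n x^n and match x^{r+n}. The recurrence is
  D(n) a_n + 2 a_{n-1} - 2 a_{n-2} = 0,  where D(n) = (r+n)(r+n-1) + (-8/5)(r+n) + (6/5).
  a_n = [-2 a_{n-1} + 2 a_{n-2}] / D(n).
Since the indicial polynomial factors as (r - r_1)(r - r_2), D(n) = (r_1 + n - r_1)(r_1 + n - r_2) = n(n + 7/5).
Evaluating step by step (a_0 = 1):
  n = 1: D(1) = 1(1 + 7/5) = 12/5; numerator = -2(1) = -2; a_1 = (-2)/(12/5) = -5/6
  n = 2: D(2) = 2(2 + 7/5) = 34/5; numerator = -2(-5/6) + 2(1) = 11/3; a_2 = (11/3)/(34/5) = 55/102
  n = 3: D(3) = 3(3 + 7/5) = 66/5; numerator = -2(55/102) + 2(-5/6) = -140/51; a_3 = (-140/51)/(66/5) = -350/1683
  n = 4: D(4) = 4(4 + 7/5) = 108/5; numerator = -2(-350/1683) + 2(55/102) = 2515/1683; a_4 = (2515/1683)/(108/5) = 12575/181764

r = 2; a_0 = 1; a_1 = -5/6; a_2 = 55/102; a_3 = -350/1683; a_4 = 12575/181764


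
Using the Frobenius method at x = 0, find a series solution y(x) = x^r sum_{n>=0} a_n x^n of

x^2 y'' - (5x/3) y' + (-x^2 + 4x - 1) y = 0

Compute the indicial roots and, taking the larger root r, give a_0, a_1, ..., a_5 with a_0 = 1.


Write in Frobenius form y'' + (p(x)/x) y' + (q(x)/x^2) y = 0:
  p(x) = -5/3,  q(x) = -x^2 + 4x - 1.
Indicial equation: r(r-1) + (-5/3) r + (-1) = 0 -> roots r_1 = 3, r_2 = -1/3.
Take r = r_1 = 3. Let y(x) = x^r sum_{n>=0} a_n x^n with a_0 = 1.
Substitute y = x^r sum a_n x^n and match x^{r+n}. The recurrence is
  D(n) a_n + 4 a_{n-1} - 1 a_{n-2} = 0,  where D(n) = (r+n)(r+n-1) + (-5/3)(r+n) + (-1).
  a_n = [-4 a_{n-1} + 1 a_{n-2}] / D(n).
Since the indicial polynomial factors as (r - r_1)(r - r_2), D(n) = (r_1 + n - r_1)(r_1 + n - r_2) = n(n + 10/3).
Evaluating step by step (a_0 = 1):
  n = 1: D(1) = 1(1 + 10/3) = 13/3; numerator = -4(1) = -4; a_1 = (-4)/(13/3) = -12/13
  n = 2: D(2) = 2(2 + 10/3) = 32/3; numerator = -4(-12/13) + 1(1) = 61/13; a_2 = (61/13)/(32/3) = 183/416
  n = 3: D(3) = 3(3 + 10/3) = 19; numerator = -4(183/416) + 1(-12/13) = -279/104; a_3 = (-279/104)/(19) = -279/1976
  n = 4: D(4) = 4(4 + 10/3) = 88/3; numerator = -4(-279/1976) + 1(183/416) = 7941/7904; a_4 = (7941/7904)/(88/3) = 23823/695552
  n = 5: D(5) = 5(5 + 10/3) = 125/3; numerator = -4(23823/695552) + 1(-279/1976) = -48375/173888; a_5 = (-48375/173888)/(125/3) = -1161/173888

r = 3; a_0 = 1; a_1 = -12/13; a_2 = 183/416; a_3 = -279/1976; a_4 = 23823/695552; a_5 = -1161/173888


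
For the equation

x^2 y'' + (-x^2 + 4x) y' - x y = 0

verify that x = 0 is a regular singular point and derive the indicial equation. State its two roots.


Divide by x^2 to reach normal form y'' + P_1(x) y' + P_2(x) y = 0 with P_1(x) = -1 + 4/x and P_2(x) = -1/x.
x = 0 is a singular point because the y'-coefficient -1 + 4/x has a pole at x = 0 and the y-coefficient -1/x has a pole at x = 0.
It is a regular singular point because x P_1(x) = p(x) = 4 - x and x^2 P_2(x) = q(x) = -x are polynomials, hence analytic at x = 0.
p(0) = 4,  q(0) = 0.
Indicial equation: r(r-1) + p(0) r + q(0) = 0, i.e. r^2 + (p(0) - 1) r + q(0) = 0, i.e. r^2 + 3 r = 0.
Discriminant: (3)^2 - 4(0) = 9, so r = (-3 ± 3)/2.
Solving: r_1 = 0, r_2 = -3.

indicial: r^2 + 3 r = 0; roots r_1 = 0, r_2 = -3


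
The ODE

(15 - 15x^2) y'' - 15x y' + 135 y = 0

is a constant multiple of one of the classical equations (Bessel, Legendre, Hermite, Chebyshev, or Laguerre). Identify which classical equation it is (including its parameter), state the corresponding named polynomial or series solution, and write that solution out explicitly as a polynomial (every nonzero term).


All three coefficients share the factor 15; dividing through by 15 gives  (1 - x^2) y'' - x y' + 9 y = 0.
This matches the Chebyshev equation (1 - x^2) y'' - x y' + n^2 y = 0 (note the -x y' term, not -2x y') with n^2 = 9, so n = 3; the polynomial solution is T_3(x).
With y = sum_k a_k x^k, matching x^k gives (k+2)(k+1) a_{k+2} = (k^2 - n^2) a_k = (k - 3)(k + 3) a_k. The right side vanishes at k = 3, so the series with the parity of 3 terminates at degree 3.
Standard normalization: leading coefficient of T_n is 2^(n-1), so a_3 = 2^2 = 4. Work downward with a_k = (k+1)(k+2) a_{k+2} / ((k - 3)(k + 3)):
  a_1 = (2)(3)(4) / ((1 - 3)(1 + 3)) = 24/(-8) = -3
Hence T_3(x) = 4 x^3 - 3 x.

T_3(x); series = 4 x^3 - 3 x


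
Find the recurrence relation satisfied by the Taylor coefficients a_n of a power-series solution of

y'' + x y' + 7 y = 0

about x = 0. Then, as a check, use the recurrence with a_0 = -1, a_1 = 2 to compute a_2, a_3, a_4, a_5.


Substitute y = sum_n a_n x^n.
y''(x) has coefficient (n+2)(n+1) a_{n+2} at x^n;
x y'(x) has coefficient n a_n at x^n (shift);
7 y(x) has coefficient 7 a_n at x^n.
Matching x^n: (n+2)(n+1) a_{n+2} + (n + 7) a_n = 0.
Thus a_{n+2} = (-n - 7) / ((n+1)(n+2)) * a_n.

Check with a_0 = -1, a_1 = 2 (apply the recurrence for n = 0, 1, 2, 3): a_0 = -1, a_1 = 2, a_2 = 7/2, a_3 = -8/3, a_4 = -21/8, a_5 = 4/3.

a_(n+2) = (-n - 7) / ((n+1)(n+2)) * a_n; check: a_0 = -1, a_1 = 2, a_2 = 7/2, a_3 = -8/3, a_4 = -21/8, a_5 = 4/3


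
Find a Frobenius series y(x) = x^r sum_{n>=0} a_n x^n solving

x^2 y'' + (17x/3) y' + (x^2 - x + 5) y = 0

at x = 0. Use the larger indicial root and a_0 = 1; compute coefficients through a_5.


Write in Frobenius form y'' + (p(x)/x) y' + (q(x)/x^2) y = 0:
  p(x) = 17/3,  q(x) = x^2 - x + 5.
Indicial equation: r(r-1) + (17/3) r + (5) = 0 -> roots r_1 = -5/3, r_2 = -3.
Take r = r_1 = -5/3. Let y(x) = x^r sum_{n>=0} a_n x^n with a_0 = 1.
Substitute y = x^r sum a_n x^n and match x^{r+n}. The recurrence is
  D(n) a_n - 1 a_{n-1} + 1 a_{n-2} = 0,  where D(n) = (r+n)(r+n-1) + (17/3)(r+n) + (5).
  a_n = [1 a_{n-1} - 1 a_{n-2}] / D(n).
Since the indicial polynomial factors as (r - r_1)(r - r_2), D(n) = (r_1 + n - r_1)(r_1 + n - r_2) = n(n + 4/3).
Evaluating step by step (a_0 = 1):
  n = 1: D(1) = 1(1 + 4/3) = 7/3; numerator = 1(1) = 1; a_1 = (1)/(7/3) = 3/7
  n = 2: D(2) = 2(2 + 4/3) = 20/3; numerator = 1(3/7) - 1(1) = -4/7; a_2 = (-4/7)/(20/3) = -3/35
  n = 3: D(3) = 3(3 + 4/3) = 13; numerator = 1(-3/35) - 1(3/7) = -18/35; a_3 = (-18/35)/(13) = -18/455
  n = 4: D(4) = 4(4 + 4/3) = 64/3; numerator = 1(-18/455) - 1(-3/35) = 3/65; a_4 = (3/65)/(64/3) = 9/4160
  n = 5: D(5) = 5(5 + 4/3) = 95/3; numerator = 1(9/4160) - 1(-18/455) = 243/5824; a_5 = (243/5824)/(95/3) = 729/553280

r = -5/3; a_0 = 1; a_1 = 3/7; a_2 = -3/35; a_3 = -18/455; a_4 = 9/4160; a_5 = 729/553280


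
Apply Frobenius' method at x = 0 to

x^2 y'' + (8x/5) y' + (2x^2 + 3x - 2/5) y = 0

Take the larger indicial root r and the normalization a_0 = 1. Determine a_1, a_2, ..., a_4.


Write in Frobenius form y'' + (p(x)/x) y' + (q(x)/x^2) y = 0:
  p(x) = 8/5,  q(x) = 2x^2 + 3x - 2/5.
Indicial equation: r(r-1) + (8/5) r + (-2/5) = 0 -> roots r_1 = 2/5, r_2 = -1.
Take r = r_1 = 2/5. Let y(x) = x^r sum_{n>=0} a_n x^n with a_0 = 1.
Substitute y = x^r sum a_n x^n and match x^{r+n}. The recurrence is
  D(n) a_n + 3 a_{n-1} + 2 a_{n-2} = 0,  where D(n) = (r+n)(r+n-1) + (8/5)(r+n) + (-2/5).
  a_n = [-3 a_{n-1} - 2 a_{n-2}] / D(n).
Since the indicial polynomial factors as (r - r_1)(r - r_2), D(n) = (r_1 + n - r_1)(r_1 + n - r_2) = n(n + 7/5).
Evaluating step by step (a_0 = 1):
  n = 1: D(1) = 1(1 + 7/5) = 12/5; numerator = -3(1) = -3; a_1 = (-3)/(12/5) = -5/4
  n = 2: D(2) = 2(2 + 7/5) = 34/5; numerator = -3(-5/4) - 2(1) = 7/4; a_2 = (7/4)/(34/5) = 35/136
  n = 3: D(3) = 3(3 + 7/5) = 66/5; numerator = -3(35/136) - 2(-5/4) = 235/136; a_3 = (235/136)/(66/5) = 1175/8976
  n = 4: D(4) = 4(4 + 7/5) = 108/5; numerator = -3(1175/8976) - 2(35/136) = -2715/2992; a_4 = (-2715/2992)/(108/5) = -4525/107712

r = 2/5; a_0 = 1; a_1 = -5/4; a_2 = 35/136; a_3 = 1175/8976; a_4 = -4525/107712


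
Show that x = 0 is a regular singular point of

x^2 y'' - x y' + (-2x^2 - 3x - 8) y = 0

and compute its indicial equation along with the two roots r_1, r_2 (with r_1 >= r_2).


Divide by x^2 to reach normal form y'' + P_1(x) y' + P_2(x) y = 0 with P_1(x) = -1/x and P_2(x) = -2 - 3/x - 8/x^2.
x = 0 is a singular point because the y'-coefficient -1/x has a pole at x = 0 and the y-coefficient -2 - 3/x - 8/x^2 has a pole at x = 0.
It is a regular singular point because x P_1(x) = p(x) = -1 and x^2 P_2(x) = q(x) = -2x^2 - 3x - 8 are polynomials, hence analytic at x = 0.
p(0) = -1,  q(0) = -8.
Indicial equation: r(r-1) + p(0) r + q(0) = 0, i.e. r^2 + (p(0) - 1) r + q(0) = 0, i.e. r^2 - 2 r - 8 = 0.
Discriminant: (-2)^2 - 4(-8) = 36, so r = (2 ± 6)/2.
Solving: r_1 = 4, r_2 = -2.

indicial: r^2 - 2 r - 8 = 0; roots r_1 = 4, r_2 = -2


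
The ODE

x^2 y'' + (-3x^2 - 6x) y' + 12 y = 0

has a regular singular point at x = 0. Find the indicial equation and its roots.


Divide by x^2 to reach normal form y'' + P_1(x) y' + P_2(x) y = 0 with P_1(x) = -3 - 6/x and P_2(x) = 12/x^2.
x = 0 is a singular point because the y'-coefficient -3 - 6/x has a pole at x = 0 and the y-coefficient 12/x^2 has a pole at x = 0.
It is a regular singular point because x P_1(x) = p(x) = -3x - 6 and x^2 P_2(x) = q(x) = 12 are polynomials, hence analytic at x = 0.
p(0) = -6,  q(0) = 12.
Indicial equation: r(r-1) + p(0) r + q(0) = 0, i.e. r^2 + (p(0) - 1) r + q(0) = 0, i.e. r^2 - 7 r + 12 = 0.
Discriminant: (-7)^2 - 4(12) = 1, so r = (7 ± 1)/2.
Solving: r_1 = 4, r_2 = 3.

indicial: r^2 - 7 r + 12 = 0; roots r_1 = 4, r_2 = 3


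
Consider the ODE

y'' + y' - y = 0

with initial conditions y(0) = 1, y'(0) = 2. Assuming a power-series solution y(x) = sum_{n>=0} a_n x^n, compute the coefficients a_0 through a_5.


Ansatz: y(x) = sum_{n>=0} a_n x^n, so y'(x) = sum_{n>=1} n a_n x^(n-1) and y''(x) = sum_{n>=2} n(n-1) a_n x^(n-2).
Substitute into P(x) y'' + Q(x) y' + R(x) y = 0 with P(x) = 1, Q(x) = 1, R(x) = -1, and match powers of x.
Initial conditions: a_0 = 1, a_1 = 2.
Setting the coefficient of each power of x to zero and solving order by order (substituting the coefficients already found):
  x^0: 2 a_2 + a_1 - a_0 = 0  ->  2 a_2 = -a_1 + a_0 = -1  ->  a_2 = -1/2
  x^1: 6 a_3 + 2 a_2 - a_1 = 0  ->  6 a_3 = -2 a_2 + a_1 = 3  ->  a_3 = 1/2
  x^2: 12 a_4 + 3 a_3 - a_2 = 0  ->  12 a_4 = -3 a_3 + a_2 = -2  ->  a_4 = -1/6
  x^3: 20 a_5 + 4 a_4 - a_3 = 0  ->  20 a_5 = -4 a_4 + a_3 = 7/6  ->  a_5 = 7/120
Truncated series: y(x) = 1 + 2 x - (1/2) x^2 + (1/2) x^3 - (1/6) x^4 + (7/120) x^5 + O(x^6).

a_0 = 1; a_1 = 2; a_2 = -1/2; a_3 = 1/2; a_4 = -1/6; a_5 = 7/120


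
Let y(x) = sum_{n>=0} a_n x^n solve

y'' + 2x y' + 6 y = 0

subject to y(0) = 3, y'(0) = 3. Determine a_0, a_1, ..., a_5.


Ansatz: y(x) = sum_{n>=0} a_n x^n, so y'(x) = sum_{n>=1} n a_n x^(n-1) and y''(x) = sum_{n>=2} n(n-1) a_n x^(n-2).
Substitute into P(x) y'' + Q(x) y' + R(x) y = 0 with P(x) = 1, Q(x) = 2x, R(x) = 6, and match powers of x.
Initial conditions: a_0 = 3, a_1 = 3.
Setting the coefficient of each power of x to zero and solving order by order (substituting the coefficients already found):
  x^0: 2 a_2 + 6 a_0 = 0  ->  2 a_2 = -6 a_0 = -18  ->  a_2 = -9
  x^1: 6 a_3 + 8 a_1 = 0  ->  6 a_3 = -8 a_1 = -24  ->  a_3 = -4
  x^2: 12 a_4 + 10 a_2 = 0  ->  12 a_4 = -10 a_2 = 90  ->  a_4 = 15/2
  x^3: 20 a_5 + 12 a_3 = 0  ->  20 a_5 = -12 a_3 = 48  ->  a_5 = 12/5
Truncated series: y(x) = 3 + 3 x - 9 x^2 - 4 x^3 + (15/2) x^4 + (12/5) x^5 + O(x^6).

a_0 = 3; a_1 = 3; a_2 = -9; a_3 = -4; a_4 = 15/2; a_5 = 12/5


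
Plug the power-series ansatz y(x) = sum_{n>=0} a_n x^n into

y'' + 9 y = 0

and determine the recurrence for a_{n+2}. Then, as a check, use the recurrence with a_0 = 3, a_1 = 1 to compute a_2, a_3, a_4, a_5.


Substitute y = sum_n a_n x^n into y'' + (const) y = 0.
y''(x) = sum_{n>=0} (n+2)(n+1) a_{n+2} x^n.
The ODE becomes sum_n [(n+2)(n+1) a_{n+2} + 9 a_n] x^n = 0.
Setting each coefficient to zero gives the recurrence:
  (n+2)(n+1) a_{n+2} + 9 a_n = 0,
  a_{n+2} = -9 / ((n+1)(n+2)) a_n.

Check with a_0 = 3, a_1 = 1 (apply the recurrence for n = 0, 1, 2, 3): a_0 = 3, a_1 = 1, a_2 = -27/2, a_3 = -3/2, a_4 = 81/8, a_5 = 27/40.

a_{n+2} = -9/((n+1)(n+2)) * a_n; check: a_0 = 3, a_1 = 1, a_2 = -27/2, a_3 = -3/2, a_4 = 81/8, a_5 = 27/40


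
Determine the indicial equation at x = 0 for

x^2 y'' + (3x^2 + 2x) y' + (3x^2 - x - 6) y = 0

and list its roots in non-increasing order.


Divide by x^2 to reach normal form y'' + P_1(x) y' + P_2(x) y = 0 with P_1(x) = 3 + 2/x and P_2(x) = 3 - 1/x - 6/x^2.
x = 0 is a singular point because the y'-coefficient 3 + 2/x has a pole at x = 0 and the y-coefficient 3 - 1/x - 6/x^2 has a pole at x = 0.
It is a regular singular point because x P_1(x) = p(x) = 3x + 2 and x^2 P_2(x) = q(x) = 3x^2 - x - 6 are polynomials, hence analytic at x = 0.
p(0) = 2,  q(0) = -6.
Indicial equation: r(r-1) + p(0) r + q(0) = 0, i.e. r^2 + (p(0) - 1) r + q(0) = 0, i.e. r^2 + 1 r - 6 = 0.
Discriminant: (1)^2 - 4(-6) = 25, so r = (-1 ± 5)/2.
Solving: r_1 = 2, r_2 = -3.

indicial: r^2 + 1 r - 6 = 0; roots r_1 = 2, r_2 = -3


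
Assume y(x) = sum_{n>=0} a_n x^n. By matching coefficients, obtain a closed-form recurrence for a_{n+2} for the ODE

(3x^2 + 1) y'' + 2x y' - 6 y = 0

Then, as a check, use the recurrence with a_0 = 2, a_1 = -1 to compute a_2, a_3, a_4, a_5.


Substitute y = sum_n a_n x^n.
(1 + 3 x^2) y'' contributes (n+2)(n+1) a_{n+2} + 3 n(n-1) a_n at x^n.
2 x y'(x) contributes 2 n a_n at x^n.
-6 y(x) contributes -6 a_n at x^n.
Matching x^n: (n+2)(n+1) a_{n+2} + (3 n(n-1) + 2 n - 6) a_n = 0.
Thus a_{n+2} = (-3 n(n-1) - 2 n + 6) / ((n+1)(n+2)) * a_n.

Check with a_0 = 2, a_1 = -1 (apply the recurrence for n = 0, 1, 2, 3): a_0 = 2, a_1 = -1, a_2 = 6, a_3 = -2/3, a_4 = -2, a_5 = 3/5.

a_(n+2) = (-3 n(n-1) - 2 n + 6) / ((n+1)(n+2)) * a_n; check: a_0 = 2, a_1 = -1, a_2 = 6, a_3 = -2/3, a_4 = -2, a_5 = 3/5


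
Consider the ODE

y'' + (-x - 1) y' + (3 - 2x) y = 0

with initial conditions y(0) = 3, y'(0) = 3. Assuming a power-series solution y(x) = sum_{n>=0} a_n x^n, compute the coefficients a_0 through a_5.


Ansatz: y(x) = sum_{n>=0} a_n x^n, so y'(x) = sum_{n>=1} n a_n x^(n-1) and y''(x) = sum_{n>=2} n(n-1) a_n x^(n-2).
Substitute into P(x) y'' + Q(x) y' + R(x) y = 0 with P(x) = 1, Q(x) = -x - 1, R(x) = 3 - 2x, and match powers of x.
Initial conditions: a_0 = 3, a_1 = 3.
Setting the coefficient of each power of x to zero and solving order by order (substituting the coefficients already found):
  x^0: 2 a_2 - a_1 + 3 a_0 = 0  ->  2 a_2 = a_1 - 3 a_0 = -6  ->  a_2 = -3
  x^1: 6 a_3 - 2 a_2 + 2 a_1 - 2 a_0 = 0  ->  6 a_3 = 2 a_2 - 2 a_1 + 2 a_0 = -6  ->  a_3 = -1
  x^2: 12 a_4 - 3 a_3 + a_2 - 2 a_1 = 0  ->  12 a_4 = 3 a_3 - a_2 + 2 a_1 = 6  ->  a_4 = 1/2
  x^3: 20 a_5 - 4 a_4 - 2 a_2 = 0  ->  20 a_5 = 4 a_4 + 2 a_2 = -4  ->  a_5 = -1/5
Truncated series: y(x) = 3 + 3 x - 3 x^2 - x^3 + (1/2) x^4 - (1/5) x^5 + O(x^6).

a_0 = 3; a_1 = 3; a_2 = -3; a_3 = -1; a_4 = 1/2; a_5 = -1/5


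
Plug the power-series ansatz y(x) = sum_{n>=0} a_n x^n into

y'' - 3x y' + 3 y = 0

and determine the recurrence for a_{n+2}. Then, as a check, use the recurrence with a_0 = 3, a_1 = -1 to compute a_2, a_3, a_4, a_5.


Substitute y = sum_n a_n x^n.
y''(x) has coefficient (n+2)(n+1) a_{n+2} at x^n;
-3 x y'(x) has coefficient -3 n a_n at x^n (shift);
3 y(x) has coefficient 3 a_n at x^n.
Matching x^n: (n+2)(n+1) a_{n+2} + (-3n + 3) a_n = 0.
Thus a_{n+2} = (3n - 3) / ((n+1)(n+2)) * a_n.

Check with a_0 = 3, a_1 = -1 (apply the recurrence for n = 0, 1, 2, 3): a_0 = 3, a_1 = -1, a_2 = -9/2, a_3 = 0, a_4 = -9/8, a_5 = 0.

a_(n+2) = (3n - 3) / ((n+1)(n+2)) * a_n; check: a_0 = 3, a_1 = -1, a_2 = -9/2, a_3 = 0, a_4 = -9/8, a_5 = 0


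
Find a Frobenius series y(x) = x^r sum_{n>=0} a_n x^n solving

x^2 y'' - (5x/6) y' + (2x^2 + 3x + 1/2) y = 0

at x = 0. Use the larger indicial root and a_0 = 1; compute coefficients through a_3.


Write in Frobenius form y'' + (p(x)/x) y' + (q(x)/x^2) y = 0:
  p(x) = -5/6,  q(x) = 2x^2 + 3x + 1/2.
Indicial equation: r(r-1) + (-5/6) r + (1/2) = 0 -> roots r_1 = 3/2, r_2 = 1/3.
Take r = r_1 = 3/2. Let y(x) = x^r sum_{n>=0} a_n x^n with a_0 = 1.
Substitute y = x^r sum a_n x^n and match x^{r+n}. The recurrence is
  D(n) a_n + 3 a_{n-1} + 2 a_{n-2} = 0,  where D(n) = (r+n)(r+n-1) + (-5/6)(r+n) + (1/2).
  a_n = [-3 a_{n-1} - 2 a_{n-2}] / D(n).
Since the indicial polynomial factors as (r - r_1)(r - r_2), D(n) = (r_1 + n - r_1)(r_1 + n - r_2) = n(n + 7/6).
Evaluating step by step (a_0 = 1):
  n = 1: D(1) = 1(1 + 7/6) = 13/6; numerator = -3(1) = -3; a_1 = (-3)/(13/6) = -18/13
  n = 2: D(2) = 2(2 + 7/6) = 19/3; numerator = -3(-18/13) - 2(1) = 28/13; a_2 = (28/13)/(19/3) = 84/247
  n = 3: D(3) = 3(3 + 7/6) = 25/2; numerator = -3(84/247) - 2(-18/13) = 432/247; a_3 = (432/247)/(25/2) = 864/6175

r = 3/2; a_0 = 1; a_1 = -18/13; a_2 = 84/247; a_3 = 864/6175


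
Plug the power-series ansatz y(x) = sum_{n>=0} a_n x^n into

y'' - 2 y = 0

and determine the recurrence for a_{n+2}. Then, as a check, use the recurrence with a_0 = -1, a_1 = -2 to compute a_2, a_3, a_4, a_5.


Substitute y = sum_n a_n x^n into y'' + (const) y = 0.
y''(x) = sum_{n>=0} (n+2)(n+1) a_{n+2} x^n.
The ODE becomes sum_n [(n+2)(n+1) a_{n+2} - 2 a_n] x^n = 0.
Setting each coefficient to zero gives the recurrence:
  (n+2)(n+1) a_{n+2} - 2 a_n = 0,
  a_{n+2} = 2 / ((n+1)(n+2)) a_n.

Check with a_0 = -1, a_1 = -2 (apply the recurrence for n = 0, 1, 2, 3): a_0 = -1, a_1 = -2, a_2 = -1, a_3 = -2/3, a_4 = -1/6, a_5 = -1/15.

a_{n+2} = 2/((n+1)(n+2)) * a_n; check: a_0 = -1, a_1 = -2, a_2 = -1, a_3 = -2/3, a_4 = -1/6, a_5 = -1/15


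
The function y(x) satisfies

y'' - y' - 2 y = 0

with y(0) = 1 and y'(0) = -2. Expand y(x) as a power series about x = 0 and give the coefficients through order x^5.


Ansatz: y(x) = sum_{n>=0} a_n x^n, so y'(x) = sum_{n>=1} n a_n x^(n-1) and y''(x) = sum_{n>=2} n(n-1) a_n x^(n-2).
Substitute into P(x) y'' + Q(x) y' + R(x) y = 0 with P(x) = 1, Q(x) = -1, R(x) = -2, and match powers of x.
Initial conditions: a_0 = 1, a_1 = -2.
Setting the coefficient of each power of x to zero and solving order by order (substituting the coefficients already found):
  x^0: 2 a_2 - a_1 - 2 a_0 = 0  ->  2 a_2 = a_1 + 2 a_0 = 0  ->  a_2 = 0
  x^1: 6 a_3 - 2 a_2 - 2 a_1 = 0  ->  6 a_3 = 2 a_2 + 2 a_1 = -4  ->  a_3 = -2/3
  x^2: 12 a_4 - 3 a_3 - 2 a_2 = 0  ->  12 a_4 = 3 a_3 + 2 a_2 = -2  ->  a_4 = -1/6
  x^3: 20 a_5 - 4 a_4 - 2 a_3 = 0  ->  20 a_5 = 4 a_4 + 2 a_3 = -2  ->  a_5 = -1/10
Truncated series: y(x) = 1 - 2 x - (2/3) x^3 - (1/6) x^4 - (1/10) x^5 + O(x^6).

a_0 = 1; a_1 = -2; a_2 = 0; a_3 = -2/3; a_4 = -1/6; a_5 = -1/10


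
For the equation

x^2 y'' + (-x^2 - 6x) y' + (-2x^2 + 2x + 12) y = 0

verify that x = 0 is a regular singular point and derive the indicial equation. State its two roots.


Divide by x^2 to reach normal form y'' + P_1(x) y' + P_2(x) y = 0 with P_1(x) = -1 - 6/x and P_2(x) = -2 + 2/x + 12/x^2.
x = 0 is a singular point because the y'-coefficient -1 - 6/x has a pole at x = 0 and the y-coefficient -2 + 2/x + 12/x^2 has a pole at x = 0.
It is a regular singular point because x P_1(x) = p(x) = -x - 6 and x^2 P_2(x) = q(x) = -2x^2 + 2x + 12 are polynomials, hence analytic at x = 0.
p(0) = -6,  q(0) = 12.
Indicial equation: r(r-1) + p(0) r + q(0) = 0, i.e. r^2 + (p(0) - 1) r + q(0) = 0, i.e. r^2 - 7 r + 12 = 0.
Discriminant: (-7)^2 - 4(12) = 1, so r = (7 ± 1)/2.
Solving: r_1 = 4, r_2 = 3.

indicial: r^2 - 7 r + 12 = 0; roots r_1 = 4, r_2 = 3


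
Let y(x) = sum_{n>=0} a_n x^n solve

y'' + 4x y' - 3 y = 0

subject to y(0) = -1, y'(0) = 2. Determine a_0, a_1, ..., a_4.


Ansatz: y(x) = sum_{n>=0} a_n x^n, so y'(x) = sum_{n>=1} n a_n x^(n-1) and y''(x) = sum_{n>=2} n(n-1) a_n x^(n-2).
Substitute into P(x) y'' + Q(x) y' + R(x) y = 0 with P(x) = 1, Q(x) = 4x, R(x) = -3, and match powers of x.
Initial conditions: a_0 = -1, a_1 = 2.
Setting the coefficient of each power of x to zero and solving order by order (substituting the coefficients already found):
  x^0: 2 a_2 - 3 a_0 = 0  ->  2 a_2 = 3 a_0 = -3  ->  a_2 = -3/2
  x^1: 6 a_3 + a_1 = 0  ->  6 a_3 = -a_1 = -2  ->  a_3 = -1/3
  x^2: 12 a_4 + 5 a_2 = 0  ->  12 a_4 = -5 a_2 = 15/2  ->  a_4 = 5/8
Truncated series: y(x) = -1 + 2 x - (3/2) x^2 - (1/3) x^3 + (5/8) x^4 + O(x^5).

a_0 = -1; a_1 = 2; a_2 = -3/2; a_3 = -1/3; a_4 = 5/8


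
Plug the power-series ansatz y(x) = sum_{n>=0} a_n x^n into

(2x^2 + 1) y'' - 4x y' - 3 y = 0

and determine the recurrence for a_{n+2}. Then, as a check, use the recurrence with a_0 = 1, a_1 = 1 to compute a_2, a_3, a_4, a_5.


Substitute y = sum_n a_n x^n.
(1 + 2 x^2) y'' contributes (n+2)(n+1) a_{n+2} + 2 n(n-1) a_n at x^n.
-4 x y'(x) contributes -4 n a_n at x^n.
-3 y(x) contributes -3 a_n at x^n.
Matching x^n: (n+2)(n+1) a_{n+2} + (2 n(n-1) - 4 n - 3) a_n = 0.
Thus a_{n+2} = (-2 n(n-1) + 4 n + 3) / ((n+1)(n+2)) * a_n.

Check with a_0 = 1, a_1 = 1 (apply the recurrence for n = 0, 1, 2, 3): a_0 = 1, a_1 = 1, a_2 = 3/2, a_3 = 7/6, a_4 = 7/8, a_5 = 7/40.

a_(n+2) = (-2 n(n-1) + 4 n + 3) / ((n+1)(n+2)) * a_n; check: a_0 = 1, a_1 = 1, a_2 = 3/2, a_3 = 7/6, a_4 = 7/8, a_5 = 7/40


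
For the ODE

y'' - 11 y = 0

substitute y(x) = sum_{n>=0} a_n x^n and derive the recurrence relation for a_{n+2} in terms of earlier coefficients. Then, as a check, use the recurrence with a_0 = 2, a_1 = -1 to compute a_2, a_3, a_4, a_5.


Substitute y = sum_n a_n x^n into y'' + (const) y = 0.
y''(x) = sum_{n>=0} (n+2)(n+1) a_{n+2} x^n.
The ODE becomes sum_n [(n+2)(n+1) a_{n+2} - 11 a_n] x^n = 0.
Setting each coefficient to zero gives the recurrence:
  (n+2)(n+1) a_{n+2} - 11 a_n = 0,
  a_{n+2} = 11 / ((n+1)(n+2)) a_n.

Check with a_0 = 2, a_1 = -1 (apply the recurrence for n = 0, 1, 2, 3): a_0 = 2, a_1 = -1, a_2 = 11, a_3 = -11/6, a_4 = 121/12, a_5 = -121/120.

a_{n+2} = 11/((n+1)(n+2)) * a_n; check: a_0 = 2, a_1 = -1, a_2 = 11, a_3 = -11/6, a_4 = 121/12, a_5 = -121/120


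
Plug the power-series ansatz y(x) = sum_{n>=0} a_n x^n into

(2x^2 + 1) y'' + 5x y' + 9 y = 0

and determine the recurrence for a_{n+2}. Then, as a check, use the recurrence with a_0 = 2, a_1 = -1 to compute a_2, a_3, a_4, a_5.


Substitute y = sum_n a_n x^n.
(1 + 2 x^2) y'' contributes (n+2)(n+1) a_{n+2} + 2 n(n-1) a_n at x^n.
5 x y'(x) contributes 5 n a_n at x^n.
9 y(x) contributes 9 a_n at x^n.
Matching x^n: (n+2)(n+1) a_{n+2} + (2 n(n-1) + 5 n + 9) a_n = 0.
Thus a_{n+2} = (-2 n(n-1) - 5 n - 9) / ((n+1)(n+2)) * a_n.

Check with a_0 = 2, a_1 = -1 (apply the recurrence for n = 0, 1, 2, 3): a_0 = 2, a_1 = -1, a_2 = -9, a_3 = 7/3, a_4 = 69/4, a_5 = -21/5.

a_(n+2) = (-2 n(n-1) - 5 n - 9) / ((n+1)(n+2)) * a_n; check: a_0 = 2, a_1 = -1, a_2 = -9, a_3 = 7/3, a_4 = 69/4, a_5 = -21/5


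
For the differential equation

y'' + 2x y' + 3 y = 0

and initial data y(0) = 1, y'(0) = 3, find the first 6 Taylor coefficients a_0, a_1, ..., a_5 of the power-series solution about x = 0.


Ansatz: y(x) = sum_{n>=0} a_n x^n, so y'(x) = sum_{n>=1} n a_n x^(n-1) and y''(x) = sum_{n>=2} n(n-1) a_n x^(n-2).
Substitute into P(x) y'' + Q(x) y' + R(x) y = 0 with P(x) = 1, Q(x) = 2x, R(x) = 3, and match powers of x.
Initial conditions: a_0 = 1, a_1 = 3.
Setting the coefficient of each power of x to zero and solving order by order (substituting the coefficients already found):
  x^0: 2 a_2 + 3 a_0 = 0  ->  2 a_2 = -3 a_0 = -3  ->  a_2 = -3/2
  x^1: 6 a_3 + 5 a_1 = 0  ->  6 a_3 = -5 a_1 = -15  ->  a_3 = -5/2
  x^2: 12 a_4 + 7 a_2 = 0  ->  12 a_4 = -7 a_2 = 21/2  ->  a_4 = 7/8
  x^3: 20 a_5 + 9 a_3 = 0  ->  20 a_5 = -9 a_3 = 45/2  ->  a_5 = 9/8
Truncated series: y(x) = 1 + 3 x - (3/2) x^2 - (5/2) x^3 + (7/8) x^4 + (9/8) x^5 + O(x^6).

a_0 = 1; a_1 = 3; a_2 = -3/2; a_3 = -5/2; a_4 = 7/8; a_5 = 9/8


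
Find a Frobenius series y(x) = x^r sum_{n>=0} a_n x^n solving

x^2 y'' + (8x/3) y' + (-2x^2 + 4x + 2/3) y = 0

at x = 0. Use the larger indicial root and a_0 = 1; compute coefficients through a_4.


Write in Frobenius form y'' + (p(x)/x) y' + (q(x)/x^2) y = 0:
  p(x) = 8/3,  q(x) = -2x^2 + 4x + 2/3.
Indicial equation: r(r-1) + (8/3) r + (2/3) = 0 -> roots r_1 = -2/3, r_2 = -1.
Take r = r_1 = -2/3. Let y(x) = x^r sum_{n>=0} a_n x^n with a_0 = 1.
Substitute y = x^r sum a_n x^n and match x^{r+n}. The recurrence is
  D(n) a_n + 4 a_{n-1} - 2 a_{n-2} = 0,  where D(n) = (r+n)(r+n-1) + (8/3)(r+n) + (2/3).
  a_n = [-4 a_{n-1} + 2 a_{n-2}] / D(n).
Since the indicial polynomial factors as (r - r_1)(r - r_2), D(n) = (r_1 + n - r_1)(r_1 + n - r_2) = n(n + 1/3).
Evaluating step by step (a_0 = 1):
  n = 1: D(1) = 1(1 + 1/3) = 4/3; numerator = -4(1) = -4; a_1 = (-4)/(4/3) = -3
  n = 2: D(2) = 2(2 + 1/3) = 14/3; numerator = -4(-3) + 2(1) = 14; a_2 = (14)/(14/3) = 3
  n = 3: D(3) = 3(3 + 1/3) = 10; numerator = -4(3) + 2(-3) = -18; a_3 = (-18)/(10) = -9/5
  n = 4: D(4) = 4(4 + 1/3) = 52/3; numerator = -4(-9/5) + 2(3) = 66/5; a_4 = (66/5)/(52/3) = 99/130

r = -2/3; a_0 = 1; a_1 = -3; a_2 = 3; a_3 = -9/5; a_4 = 99/130


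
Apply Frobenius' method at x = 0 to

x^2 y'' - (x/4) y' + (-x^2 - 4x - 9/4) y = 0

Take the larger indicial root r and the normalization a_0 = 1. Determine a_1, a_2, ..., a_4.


Write in Frobenius form y'' + (p(x)/x) y' + (q(x)/x^2) y = 0:
  p(x) = -1/4,  q(x) = -x^2 - 4x - 9/4.
Indicial equation: r(r-1) + (-1/4) r + (-9/4) = 0 -> roots r_1 = 9/4, r_2 = -1.
Take r = r_1 = 9/4. Let y(x) = x^r sum_{n>=0} a_n x^n with a_0 = 1.
Substitute y = x^r sum a_n x^n and match x^{r+n}. The recurrence is
  D(n) a_n - 4 a_{n-1} - 1 a_{n-2} = 0,  where D(n) = (r+n)(r+n-1) + (-1/4)(r+n) + (-9/4).
  a_n = [4 a_{n-1} + 1 a_{n-2}] / D(n).
Since the indicial polynomial factors as (r - r_1)(r - r_2), D(n) = (r_1 + n - r_1)(r_1 + n - r_2) = n(n + 13/4).
Evaluating step by step (a_0 = 1):
  n = 1: D(1) = 1(1 + 13/4) = 17/4; numerator = 4(1) = 4; a_1 = (4)/(17/4) = 16/17
  n = 2: D(2) = 2(2 + 13/4) = 21/2; numerator = 4(16/17) + 1(1) = 81/17; a_2 = (81/17)/(21/2) = 54/119
  n = 3: D(3) = 3(3 + 13/4) = 75/4; numerator = 4(54/119) + 1(16/17) = 328/119; a_3 = (328/119)/(75/4) = 1312/8925
  n = 4: D(4) = 4(4 + 13/4) = 29; numerator = 4(1312/8925) + 1(54/119) = 9298/8925; a_4 = (9298/8925)/(29) = 9298/258825

r = 9/4; a_0 = 1; a_1 = 16/17; a_2 = 54/119; a_3 = 1312/8925; a_4 = 9298/258825


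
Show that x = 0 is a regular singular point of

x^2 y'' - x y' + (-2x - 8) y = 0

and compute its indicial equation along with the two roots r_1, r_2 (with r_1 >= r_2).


Divide by x^2 to reach normal form y'' + P_1(x) y' + P_2(x) y = 0 with P_1(x) = -1/x and P_2(x) = -2/x - 8/x^2.
x = 0 is a singular point because the y'-coefficient -1/x has a pole at x = 0 and the y-coefficient -2/x - 8/x^2 has a pole at x = 0.
It is a regular singular point because x P_1(x) = p(x) = -1 and x^2 P_2(x) = q(x) = -2x - 8 are polynomials, hence analytic at x = 0.
p(0) = -1,  q(0) = -8.
Indicial equation: r(r-1) + p(0) r + q(0) = 0, i.e. r^2 + (p(0) - 1) r + q(0) = 0, i.e. r^2 - 2 r - 8 = 0.
Discriminant: (-2)^2 - 4(-8) = 36, so r = (2 ± 6)/2.
Solving: r_1 = 4, r_2 = -2.

indicial: r^2 - 2 r - 8 = 0; roots r_1 = 4, r_2 = -2


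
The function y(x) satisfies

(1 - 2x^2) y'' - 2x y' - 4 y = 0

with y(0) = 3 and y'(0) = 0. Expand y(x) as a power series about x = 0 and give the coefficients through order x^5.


Ansatz: y(x) = sum_{n>=0} a_n x^n, so y'(x) = sum_{n>=1} n a_n x^(n-1) and y''(x) = sum_{n>=2} n(n-1) a_n x^(n-2).
Substitute into P(x) y'' + Q(x) y' + R(x) y = 0 with P(x) = 1 - 2x^2, Q(x) = -2x, R(x) = -4, and match powers of x.
Initial conditions: a_0 = 3, a_1 = 0.
Setting the coefficient of each power of x to zero and solving order by order (substituting the coefficients already found):
  x^0: 2 a_2 - 4 a_0 = 0  ->  2 a_2 = 4 a_0 = 12  ->  a_2 = 6
  x^1: 6 a_3 - 6 a_1 = 0  ->  6 a_3 = 6 a_1 = 0  ->  a_3 = 0
  x^2: 12 a_4 - 12 a_2 = 0  ->  12 a_4 = 12 a_2 = 72  ->  a_4 = 6
  x^3: 20 a_5 - 22 a_3 = 0  ->  20 a_5 = 22 a_3 = 0  ->  a_5 = 0
Truncated series: y(x) = 3 + 6 x^2 + 6 x^4 + O(x^6).

a_0 = 3; a_1 = 0; a_2 = 6; a_3 = 0; a_4 = 6; a_5 = 0


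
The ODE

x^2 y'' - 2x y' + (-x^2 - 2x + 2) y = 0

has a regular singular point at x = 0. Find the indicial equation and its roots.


Divide by x^2 to reach normal form y'' + P_1(x) y' + P_2(x) y = 0 with P_1(x) = -2/x and P_2(x) = -1 - 2/x + 2/x^2.
x = 0 is a singular point because the y'-coefficient -2/x has a pole at x = 0 and the y-coefficient -1 - 2/x + 2/x^2 has a pole at x = 0.
It is a regular singular point because x P_1(x) = p(x) = -2 and x^2 P_2(x) = q(x) = -x^2 - 2x + 2 are polynomials, hence analytic at x = 0.
p(0) = -2,  q(0) = 2.
Indicial equation: r(r-1) + p(0) r + q(0) = 0, i.e. r^2 + (p(0) - 1) r + q(0) = 0, i.e. r^2 - 3 r + 2 = 0.
Discriminant: (-3)^2 - 4(2) = 1, so r = (3 ± 1)/2.
Solving: r_1 = 2, r_2 = 1.

indicial: r^2 - 3 r + 2 = 0; roots r_1 = 2, r_2 = 1


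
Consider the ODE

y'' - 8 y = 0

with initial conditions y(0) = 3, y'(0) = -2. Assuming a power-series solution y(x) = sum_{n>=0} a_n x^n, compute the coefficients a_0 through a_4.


Ansatz: y(x) = sum_{n>=0} a_n x^n, so y'(x) = sum_{n>=1} n a_n x^(n-1) and y''(x) = sum_{n>=2} n(n-1) a_n x^(n-2).
Substitute into P(x) y'' + Q(x) y' + R(x) y = 0 with P(x) = 1, Q(x) = 0, R(x) = -8, and match powers of x.
Initial conditions: a_0 = 3, a_1 = -2.
Setting the coefficient of each power of x to zero and solving order by order (substituting the coefficients already found):
  x^0: 2 a_2 - 8 a_0 = 0  ->  2 a_2 = 8 a_0 = 24  ->  a_2 = 12
  x^1: 6 a_3 - 8 a_1 = 0  ->  6 a_3 = 8 a_1 = -16  ->  a_3 = -8/3
  x^2: 12 a_4 - 8 a_2 = 0  ->  12 a_4 = 8 a_2 = 96  ->  a_4 = 8
Truncated series: y(x) = 3 - 2 x + 12 x^2 - (8/3) x^3 + 8 x^4 + O(x^5).

a_0 = 3; a_1 = -2; a_2 = 12; a_3 = -8/3; a_4 = 8


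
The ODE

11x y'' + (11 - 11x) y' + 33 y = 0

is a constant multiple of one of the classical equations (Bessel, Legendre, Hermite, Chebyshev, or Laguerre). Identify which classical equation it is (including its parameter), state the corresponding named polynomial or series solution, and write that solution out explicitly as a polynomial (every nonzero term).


All three coefficients share the factor 11; dividing through by 11 gives  x y'' + (1 - x) y' + 3 y = 0.
This matches the Laguerre equation x y'' + (1 - x) y' + n y = 0 with n = 3; the polynomial solution is L_3(x).
With y = sum_k a_k x^k, matching x^k gives (k+1)k a_{k+1} + (k+1) a_{k+1} - k a_k + n a_k = 0, i.e. (k+1)^2 a_{k+1} = (k - n) a_k = (k - 3) a_k. The right side vanishes at k = 3, so the series terminates at degree 3.
Standard normalization L_n(0) = 1 gives a_0 = 1. Work upward with a_{k+1} = (k - 3) a_k / (k+1)^2:
  a_1 = (0 - 3)(1) / 1^2 = -3/1 = -3
  a_2 = (1 - 3)(-3) / 2^2 = 6/4 = 3/2
  a_3 = (2 - 3)(3/2) / 3^2 = (-3/2)/9 = -1/6
Hence L_3(x) = -x^3/6 + 3 x^2/2 - 3 x + 1.

L_3(x); series = -x^3/6 + 3 x^2/2 - 3 x + 1


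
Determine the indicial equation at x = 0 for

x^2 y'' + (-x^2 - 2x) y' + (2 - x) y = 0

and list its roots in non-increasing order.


Divide by x^2 to reach normal form y'' + P_1(x) y' + P_2(x) y = 0 with P_1(x) = -1 - 2/x and P_2(x) = -1/x + 2/x^2.
x = 0 is a singular point because the y'-coefficient -1 - 2/x has a pole at x = 0 and the y-coefficient -1/x + 2/x^2 has a pole at x = 0.
It is a regular singular point because x P_1(x) = p(x) = -x - 2 and x^2 P_2(x) = q(x) = 2 - x are polynomials, hence analytic at x = 0.
p(0) = -2,  q(0) = 2.
Indicial equation: r(r-1) + p(0) r + q(0) = 0, i.e. r^2 + (p(0) - 1) r + q(0) = 0, i.e. r^2 - 3 r + 2 = 0.
Discriminant: (-3)^2 - 4(2) = 1, so r = (3 ± 1)/2.
Solving: r_1 = 2, r_2 = 1.

indicial: r^2 - 3 r + 2 = 0; roots r_1 = 2, r_2 = 1


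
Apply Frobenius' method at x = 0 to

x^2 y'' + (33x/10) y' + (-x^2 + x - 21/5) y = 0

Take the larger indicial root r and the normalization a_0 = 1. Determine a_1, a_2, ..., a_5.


Write in Frobenius form y'' + (p(x)/x) y' + (q(x)/x^2) y = 0:
  p(x) = 33/10,  q(x) = -x^2 + x - 21/5.
Indicial equation: r(r-1) + (33/10) r + (-21/5) = 0 -> roots r_1 = 6/5, r_2 = -7/2.
Take r = r_1 = 6/5. Let y(x) = x^r sum_{n>=0} a_n x^n with a_0 = 1.
Substitute y = x^r sum a_n x^n and match x^{r+n}. The recurrence is
  D(n) a_n + 1 a_{n-1} - 1 a_{n-2} = 0,  where D(n) = (r+n)(r+n-1) + (33/10)(r+n) + (-21/5).
  a_n = [-1 a_{n-1} + 1 a_{n-2}] / D(n).
Since the indicial polynomial factors as (r - r_1)(r - r_2), D(n) = (r_1 + n - r_1)(r_1 + n - r_2) = n(n + 47/10).
Evaluating step by step (a_0 = 1):
  n = 1: D(1) = 1(1 + 47/10) = 57/10; numerator = -1(1) = -1; a_1 = (-1)/(57/10) = -10/57
  n = 2: D(2) = 2(2 + 47/10) = 67/5; numerator = -1(-10/57) + 1(1) = 67/57; a_2 = (67/57)/(67/5) = 5/57
  n = 3: D(3) = 3(3 + 47/10) = 231/10; numerator = -1(5/57) + 1(-10/57) = -5/19; a_3 = (-5/19)/(231/10) = -50/4389
  n = 4: D(4) = 4(4 + 47/10) = 174/5; numerator = -1(-50/4389) + 1(5/57) = 145/1463; a_4 = (145/1463)/(174/5) = 25/8778
  n = 5: D(5) = 5(5 + 47/10) = 97/2; numerator = -1(25/8778) + 1(-50/4389) = -125/8778; a_5 = (-125/8778)/(97/2) = -125/425733

r = 6/5; a_0 = 1; a_1 = -10/57; a_2 = 5/57; a_3 = -50/4389; a_4 = 25/8778; a_5 = -125/425733


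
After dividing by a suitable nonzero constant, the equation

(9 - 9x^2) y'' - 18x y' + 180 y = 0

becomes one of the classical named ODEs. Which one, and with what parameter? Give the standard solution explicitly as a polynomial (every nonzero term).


All three coefficients share the factor 9; dividing through by 9 gives  (1 - x^2) y'' - 2x y' + 20 y = 0.
This matches the Legendre equation (1 - x^2) y'' - 2x y' + n(n+1) y = 0 (note the -2x y' term) with n(n+1) = 20, so n = 4; the polynomial solution is P_4(x).
With y = sum_k a_k x^k, matching x^k gives (k+2)(k+1) a_{k+2} = [k(k+1) - n(n+1)] a_k = (k - 4)(k + 5) a_k. The right side vanishes at k = 4, so the series with the parity of 4 terminates at degree 4.
Standard normalization (P_n(1) = 1): leading coefficient (2n)!/(2^n (n!)^2) = 40320/(16*576) = 35/8, so a_4 = 35/8. Work downward with a_k = (k+1)(k+2) a_{k+2} / ((k - 4)(k + 5)):
  a_2 = (3)(4)(35/8) / ((2 - 4)(2 + 5)) = (105/2)/(-14) = -15/4
  a_0 = (1)(2)(-15/4) / ((0 - 4)(0 + 5)) = (-15/2)/(-20) = 3/8
Hence P_4(x) = 35 x^4/8 - 15 x^2/4 + 3/8.

P_4(x); series = 35 x^4/8 - 15 x^2/4 + 3/8


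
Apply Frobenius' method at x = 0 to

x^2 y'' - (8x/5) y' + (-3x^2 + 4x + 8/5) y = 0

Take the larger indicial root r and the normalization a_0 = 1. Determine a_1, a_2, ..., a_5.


Write in Frobenius form y'' + (p(x)/x) y' + (q(x)/x^2) y = 0:
  p(x) = -8/5,  q(x) = -3x^2 + 4x + 8/5.
Indicial equation: r(r-1) + (-8/5) r + (8/5) = 0 -> roots r_1 = 8/5, r_2 = 1.
Take r = r_1 = 8/5. Let y(x) = x^r sum_{n>=0} a_n x^n with a_0 = 1.
Substitute y = x^r sum a_n x^n and match x^{r+n}. The recurrence is
  D(n) a_n + 4 a_{n-1} - 3 a_{n-2} = 0,  where D(n) = (r+n)(r+n-1) + (-8/5)(r+n) + (8/5).
  a_n = [-4 a_{n-1} + 3 a_{n-2}] / D(n).
Since the indicial polynomial factors as (r - r_1)(r - r_2), D(n) = (r_1 + n - r_1)(r_1 + n - r_2) = n(n + 3/5).
Evaluating step by step (a_0 = 1):
  n = 1: D(1) = 1(1 + 3/5) = 8/5; numerator = -4(1) = -4; a_1 = (-4)/(8/5) = -5/2
  n = 2: D(2) = 2(2 + 3/5) = 26/5; numerator = -4(-5/2) + 3(1) = 13; a_2 = (13)/(26/5) = 5/2
  n = 3: D(3) = 3(3 + 3/5) = 54/5; numerator = -4(5/2) + 3(-5/2) = -35/2; a_3 = (-35/2)/(54/5) = -175/108
  n = 4: D(4) = 4(4 + 3/5) = 92/5; numerator = -4(-175/108) + 3(5/2) = 755/54; a_4 = (755/54)/(92/5) = 3775/4968
  n = 5: D(5) = 5(5 + 3/5) = 28; numerator = -4(3775/4968) + 3(-175/108) = -19625/2484; a_5 = (-19625/2484)/(28) = -19625/69552

r = 8/5; a_0 = 1; a_1 = -5/2; a_2 = 5/2; a_3 = -175/108; a_4 = 3775/4968; a_5 = -19625/69552
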